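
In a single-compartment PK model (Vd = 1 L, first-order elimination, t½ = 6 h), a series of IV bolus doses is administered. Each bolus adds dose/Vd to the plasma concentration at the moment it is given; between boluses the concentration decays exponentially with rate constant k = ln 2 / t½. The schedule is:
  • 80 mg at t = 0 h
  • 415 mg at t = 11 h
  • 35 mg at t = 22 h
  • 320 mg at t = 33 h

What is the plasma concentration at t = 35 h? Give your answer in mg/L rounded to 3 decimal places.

289.120 mg/L

k = ln 2 / 6 = 0.11552 per h
Dose 1 (80 mg at t=0 h): 80·exp(−0.11552·35) = 1.403 mg/L
Dose 2 (415 mg at t=11 h): 415·exp(−0.11552·24) = 25.938 mg/L
Dose 3 (35 mg at t=22 h): 35·exp(−0.11552·13) = 7.795 mg/L
Dose 4 (320 mg at t=33 h): 320·exp(−0.11552·2) = 253.984 mg/L
C(35) = 1.403 + 25.938 + 7.795 + 253.984 = 289.120 mg/L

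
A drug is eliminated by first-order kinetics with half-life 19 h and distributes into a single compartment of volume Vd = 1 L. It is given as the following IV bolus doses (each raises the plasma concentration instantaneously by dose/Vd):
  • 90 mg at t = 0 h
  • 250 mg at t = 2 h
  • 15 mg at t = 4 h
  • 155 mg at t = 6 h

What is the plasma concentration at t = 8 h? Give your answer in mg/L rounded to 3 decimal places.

425.129 mg/L

k = ln 2 / 19 = 0.03648 per h
Dose 1 (90 mg at t=0 h): 90·exp(−0.03648·8) = 67.219 mg/L
Dose 2 (250 mg at t=2 h): 250·exp(−0.03648·6) = 200.853 mg/L
Dose 3 (15 mg at t=4 h): 15·exp(−0.03648·4) = 12.963 mg/L
Dose 4 (155 mg at t=6 h): 155·exp(−0.03648·2) = 144.093 mg/L
C(8) = 67.219 + 200.853 + 12.963 + 144.093 = 425.129 mg/L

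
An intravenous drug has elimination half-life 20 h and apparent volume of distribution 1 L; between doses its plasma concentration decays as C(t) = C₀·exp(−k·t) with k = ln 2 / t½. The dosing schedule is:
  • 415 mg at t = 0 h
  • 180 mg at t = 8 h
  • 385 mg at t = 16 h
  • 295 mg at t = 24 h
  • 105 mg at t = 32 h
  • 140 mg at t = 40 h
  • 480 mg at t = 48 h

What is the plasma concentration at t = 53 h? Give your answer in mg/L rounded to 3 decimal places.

862.292 mg/L

k = ln 2 / 20 = 0.03466 per h
Dose 1 (415 mg at t=0 h): 415·exp(−0.03466·53) = 66.118 mg/L
Dose 2 (180 mg at t=8 h): 180·exp(−0.03466·45) = 37.840 mg/L
Dose 3 (385 mg at t=16 h): 385·exp(−0.03466·37) = 106.796 mg/L
Dose 4 (295 mg at t=24 h): 295·exp(−0.03466·29) = 107.976 mg/L
Dose 5 (105 mg at t=32 h): 105·exp(−0.03466·21) = 50.712 mg/L
Dose 6 (140 mg at t=40 h): 140·exp(−0.03466·13) = 89.219 mg/L
Dose 7 (480 mg at t=48 h): 480·exp(−0.03466·5) = 403.630 mg/L
C(53) = 66.118 + 37.840 + 106.796 + 107.976 + 50.712 + 89.219 + 403.630 = 862.292 mg/L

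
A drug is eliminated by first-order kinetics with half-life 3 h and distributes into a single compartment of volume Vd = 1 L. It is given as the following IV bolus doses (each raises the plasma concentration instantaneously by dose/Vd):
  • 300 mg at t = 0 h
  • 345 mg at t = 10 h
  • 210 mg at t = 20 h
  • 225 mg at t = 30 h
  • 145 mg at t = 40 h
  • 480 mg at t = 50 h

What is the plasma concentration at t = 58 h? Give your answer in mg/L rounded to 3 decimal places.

k = ln 2 / 3 = 0.23105 per h
Dose 1 (300 mg at t=0 h): 300·exp(−0.23105·58) = 0.000 mg/L
Dose 2 (345 mg at t=10 h): 345·exp(−0.23105·48) = 0.005 mg/L
Dose 3 (210 mg at t=20 h): 210·exp(−0.23105·38) = 0.032 mg/L
Dose 4 (225 mg at t=30 h): 225·exp(−0.23105·28) = 0.349 mg/L
Dose 5 (145 mg at t=40 h): 145·exp(−0.23105·18) = 2.266 mg/L
Dose 6 (480 mg at t=50 h): 480·exp(−0.23105·8) = 75.595 mg/L
C(58) = 0.000 + 0.005 + 0.032 + 0.349 + 2.266 + 75.595 = 78.248 mg/L

78.248 mg/L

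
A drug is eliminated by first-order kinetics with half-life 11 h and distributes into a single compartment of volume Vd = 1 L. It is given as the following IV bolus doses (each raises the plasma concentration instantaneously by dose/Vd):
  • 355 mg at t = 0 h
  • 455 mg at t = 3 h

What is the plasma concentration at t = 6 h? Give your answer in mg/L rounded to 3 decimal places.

619.865 mg/L

k = ln 2 / 11 = 0.06301 per h
Dose 1 (355 mg at t=0 h): 355·exp(−0.06301·6) = 243.237 mg/L
Dose 2 (455 mg at t=3 h): 455·exp(−0.06301·3) = 376.628 mg/L
C(6) = 243.237 + 376.628 = 619.865 mg/L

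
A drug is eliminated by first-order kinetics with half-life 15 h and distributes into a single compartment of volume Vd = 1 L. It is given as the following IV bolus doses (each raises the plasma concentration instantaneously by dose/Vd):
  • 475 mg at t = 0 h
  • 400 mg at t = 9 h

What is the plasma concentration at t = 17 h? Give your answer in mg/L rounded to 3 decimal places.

492.917 mg/L

k = ln 2 / 15 = 0.04621 per h
Dose 1 (475 mg at t=0 h): 475·exp(−0.04621·17) = 216.534 mg/L
Dose 2 (400 mg at t=9 h): 400·exp(−0.04621·8) = 276.383 mg/L
C(17) = 216.534 + 276.383 = 492.917 mg/L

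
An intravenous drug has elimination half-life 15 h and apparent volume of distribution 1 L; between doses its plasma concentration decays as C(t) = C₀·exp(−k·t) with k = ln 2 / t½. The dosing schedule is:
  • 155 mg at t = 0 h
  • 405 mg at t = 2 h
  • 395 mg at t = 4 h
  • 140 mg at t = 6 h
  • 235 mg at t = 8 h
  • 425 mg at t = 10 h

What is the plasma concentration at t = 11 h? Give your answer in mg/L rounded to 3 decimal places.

k = ln 2 / 15 = 0.04621 per h
Dose 1 (155 mg at t=0 h): 155·exp(−0.04621·11) = 93.234 mg/L
Dose 2 (405 mg at t=2 h): 405·exp(−0.04621·9) = 267.200 mg/L
Dose 3 (395 mg at t=4 h): 395·exp(−0.04621·7) = 285.836 mg/L
Dose 4 (140 mg at t=6 h): 140·exp(−0.04621·5) = 111.118 mg/L
Dose 5 (235 mg at t=8 h): 235·exp(−0.04621·3) = 204.579 mg/L
Dose 6 (425 mg at t=10 h): 425·exp(−0.04621·1) = 405.808 mg/L
C(11) = 93.234 + 267.200 + 285.836 + 111.118 + 204.579 + 405.808 = 1367.776 mg/L

1367.776 mg/L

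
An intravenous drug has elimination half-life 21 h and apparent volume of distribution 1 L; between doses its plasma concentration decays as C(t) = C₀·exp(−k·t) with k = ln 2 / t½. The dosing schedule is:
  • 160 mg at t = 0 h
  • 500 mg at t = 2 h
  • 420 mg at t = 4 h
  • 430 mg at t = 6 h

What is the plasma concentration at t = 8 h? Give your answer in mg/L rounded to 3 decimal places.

k = ln 2 / 21 = 0.03301 per h
Dose 1 (160 mg at t=0 h): 160·exp(−0.03301·8) = 122.869 mg/L
Dose 2 (500 mg at t=2 h): 500·exp(−0.03301·6) = 410.168 mg/L
Dose 3 (420 mg at t=4 h): 420·exp(−0.03301·4) = 368.053 mg/L
Dose 4 (430 mg at t=6 h): 430·exp(−0.03301·2) = 402.531 mg/L
C(8) = 122.869 + 410.168 + 368.053 + 402.531 = 1303.620 mg/L

1303.620 mg/L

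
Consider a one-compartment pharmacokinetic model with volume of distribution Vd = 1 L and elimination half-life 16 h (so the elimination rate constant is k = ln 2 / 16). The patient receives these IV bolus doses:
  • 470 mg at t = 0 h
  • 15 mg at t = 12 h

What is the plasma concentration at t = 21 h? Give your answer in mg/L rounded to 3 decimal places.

k = ln 2 / 16 = 0.04332 per h
Dose 1 (470 mg at t=0 h): 470·exp(−0.04332·21) = 189.233 mg/L
Dose 2 (15 mg at t=12 h): 15·exp(−0.04332·9) = 10.157 mg/L
C(21) = 189.233 + 10.157 = 199.390 mg/L

199.390 mg/L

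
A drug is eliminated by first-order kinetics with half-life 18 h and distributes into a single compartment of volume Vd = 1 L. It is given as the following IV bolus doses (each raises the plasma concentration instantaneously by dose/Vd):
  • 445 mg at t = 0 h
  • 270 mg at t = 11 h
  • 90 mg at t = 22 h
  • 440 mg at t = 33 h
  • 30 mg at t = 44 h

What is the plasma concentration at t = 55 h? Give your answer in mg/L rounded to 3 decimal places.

k = ln 2 / 18 = 0.03851 per h
Dose 1 (445 mg at t=0 h): 445·exp(−0.03851·55) = 53.524 mg/L
Dose 2 (270 mg at t=11 h): 270·exp(−0.03851·44) = 49.604 mg/L
Dose 3 (90 mg at t=22 h): 90·exp(−0.03851·33) = 25.255 mg/L
Dose 4 (440 mg at t=33 h): 440·exp(−0.03851·22) = 188.594 mg/L
Dose 5 (30 mg at t=44 h): 30·exp(−0.03851·11) = 19.641 mg/L
C(55) = 53.524 + 49.604 + 25.255 + 188.594 + 19.641 = 336.617 mg/L

336.617 mg/L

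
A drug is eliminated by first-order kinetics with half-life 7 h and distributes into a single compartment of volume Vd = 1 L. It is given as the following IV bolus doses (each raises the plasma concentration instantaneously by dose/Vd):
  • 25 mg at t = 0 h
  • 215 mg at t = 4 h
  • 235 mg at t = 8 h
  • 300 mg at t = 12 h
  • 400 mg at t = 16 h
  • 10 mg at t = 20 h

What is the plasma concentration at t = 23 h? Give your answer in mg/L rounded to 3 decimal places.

396.908 mg/L

k = ln 2 / 7 = 0.09902 per h
Dose 1 (25 mg at t=0 h): 25·exp(−0.09902·23) = 2.564 mg/L
Dose 2 (215 mg at t=4 h): 215·exp(−0.09902·19) = 32.761 mg/L
Dose 3 (235 mg at t=8 h): 235·exp(−0.09902·15) = 53.211 mg/L
Dose 4 (300 mg at t=12 h): 300·exp(−0.09902·11) = 100.943 mg/L
Dose 5 (400 mg at t=16 h): 400·exp(−0.09902·7) = 200.000 mg/L
Dose 6 (10 mg at t=20 h): 10·exp(−0.09902·3) = 7.430 mg/L
C(23) = 2.564 + 32.761 + 53.211 + 100.943 + 200.000 + 7.430 = 396.908 mg/L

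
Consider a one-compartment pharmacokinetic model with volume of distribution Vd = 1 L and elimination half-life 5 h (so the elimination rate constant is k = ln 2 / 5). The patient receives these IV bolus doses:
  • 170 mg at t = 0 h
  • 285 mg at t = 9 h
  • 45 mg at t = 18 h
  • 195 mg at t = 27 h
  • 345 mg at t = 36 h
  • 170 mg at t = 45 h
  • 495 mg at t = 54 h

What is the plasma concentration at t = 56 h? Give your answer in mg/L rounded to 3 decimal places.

437.927 mg/L

k = ln 2 / 5 = 0.13863 per h
Dose 1 (170 mg at t=0 h): 170·exp(−0.13863·56) = 0.072 mg/L
Dose 2 (285 mg at t=9 h): 285·exp(−0.13863·47) = 0.422 mg/L
Dose 3 (45 mg at t=18 h): 45·exp(−0.13863·38) = 0.232 mg/L
Dose 4 (195 mg at t=27 h): 195·exp(−0.13863·29) = 3.500 mg/L
Dose 5 (345 mg at t=36 h): 345·exp(−0.13863·20) = 21.562 mg/L
Dose 6 (170 mg at t=45 h): 170·exp(−0.13863·11) = 36.998 mg/L
Dose 7 (495 mg at t=54 h): 495·exp(−0.13863·2) = 375.140 mg/L
C(56) = 0.072 + 0.422 + 0.232 + 3.500 + 21.562 + 36.998 + 375.140 = 437.927 mg/L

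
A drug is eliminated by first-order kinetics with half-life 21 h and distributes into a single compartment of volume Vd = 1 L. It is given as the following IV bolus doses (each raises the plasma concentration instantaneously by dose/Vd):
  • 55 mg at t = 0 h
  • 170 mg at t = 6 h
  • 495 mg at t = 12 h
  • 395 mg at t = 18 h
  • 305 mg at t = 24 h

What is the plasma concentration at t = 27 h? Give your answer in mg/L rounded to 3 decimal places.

978.995 mg/L

k = ln 2 / 21 = 0.03301 per h
Dose 1 (55 mg at t=0 h): 55·exp(−0.03301·27) = 22.559 mg/L
Dose 2 (170 mg at t=6 h): 170·exp(−0.03301·21) = 85.000 mg/L
Dose 3 (495 mg at t=12 h): 495·exp(−0.03301·15) = 301.706 mg/L
Dose 4 (395 mg at t=18 h): 395·exp(−0.03301·9) = 293.484 mg/L
Dose 5 (305 mg at t=24 h): 305·exp(−0.03301·3) = 276.246 mg/L
C(27) = 22.559 + 85.000 + 301.706 + 293.484 + 276.246 = 978.995 mg/L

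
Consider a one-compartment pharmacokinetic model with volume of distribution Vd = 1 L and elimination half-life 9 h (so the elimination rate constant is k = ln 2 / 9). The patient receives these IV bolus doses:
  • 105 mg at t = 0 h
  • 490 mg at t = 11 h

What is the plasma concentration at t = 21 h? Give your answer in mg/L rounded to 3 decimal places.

k = ln 2 / 9 = 0.07702 per h
Dose 1 (105 mg at t=0 h): 105·exp(−0.07702·21) = 20.835 mg/L
Dose 2 (490 mg at t=11 h): 490·exp(−0.07702·10) = 226.839 mg/L
C(21) = 20.835 + 226.839 = 247.674 mg/L

247.674 mg/L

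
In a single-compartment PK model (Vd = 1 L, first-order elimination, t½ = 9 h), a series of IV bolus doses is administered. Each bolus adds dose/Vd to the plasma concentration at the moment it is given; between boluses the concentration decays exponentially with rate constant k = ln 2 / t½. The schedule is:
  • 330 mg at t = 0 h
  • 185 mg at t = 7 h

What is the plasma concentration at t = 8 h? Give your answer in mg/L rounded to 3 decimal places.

k = ln 2 / 9 = 0.07702 per h
Dose 1 (330 mg at t=0 h): 330·exp(−0.07702·8) = 178.210 mg/L
Dose 2 (185 mg at t=7 h): 185·exp(−0.07702·1) = 171.287 mg/L
C(8) = 178.210 + 171.287 = 349.497 mg/L

349.497 mg/L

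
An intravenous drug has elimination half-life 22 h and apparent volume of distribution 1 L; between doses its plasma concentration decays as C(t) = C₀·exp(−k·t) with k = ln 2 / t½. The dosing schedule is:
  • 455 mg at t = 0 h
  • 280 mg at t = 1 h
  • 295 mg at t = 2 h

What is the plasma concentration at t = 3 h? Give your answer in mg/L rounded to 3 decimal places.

k = ln 2 / 22 = 0.03151 per h
Dose 1 (455 mg at t=0 h): 455·exp(−0.03151·3) = 413.963 mg/L
Dose 2 (280 mg at t=1 h): 280·exp(−0.03151·2) = 262.901 mg/L
Dose 3 (295 mg at t=2 h): 295·exp(−0.03151·1) = 285.850 mg/L
C(3) = 413.963 + 262.901 + 285.850 = 962.714 mg/L

962.714 mg/L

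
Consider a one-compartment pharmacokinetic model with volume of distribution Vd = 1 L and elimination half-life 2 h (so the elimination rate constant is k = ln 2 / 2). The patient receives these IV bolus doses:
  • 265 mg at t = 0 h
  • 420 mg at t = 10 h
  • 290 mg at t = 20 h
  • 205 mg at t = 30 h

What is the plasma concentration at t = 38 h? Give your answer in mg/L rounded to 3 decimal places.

13.405 mg/L

k = ln 2 / 2 = 0.34657 per h
Dose 1 (265 mg at t=0 h): 265·exp(−0.34657·38) = 0.001 mg/L
Dose 2 (420 mg at t=10 h): 420·exp(−0.34657·28) = 0.026 mg/L
Dose 3 (290 mg at t=20 h): 290·exp(−0.34657·18) = 0.566 mg/L
Dose 4 (205 mg at t=30 h): 205·exp(−0.34657·8) = 12.812 mg/L
C(38) = 0.001 + 0.026 + 0.566 + 12.812 = 13.405 mg/L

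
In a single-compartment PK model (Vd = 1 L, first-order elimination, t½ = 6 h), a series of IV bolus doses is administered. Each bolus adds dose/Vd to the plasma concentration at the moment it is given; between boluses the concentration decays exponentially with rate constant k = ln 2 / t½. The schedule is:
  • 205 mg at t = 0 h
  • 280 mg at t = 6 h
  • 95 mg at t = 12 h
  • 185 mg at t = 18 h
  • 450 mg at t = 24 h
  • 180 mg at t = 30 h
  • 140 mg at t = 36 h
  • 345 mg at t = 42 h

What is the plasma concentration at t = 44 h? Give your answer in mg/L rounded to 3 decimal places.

426.025 mg/L

k = ln 2 / 6 = 0.11552 per h
Dose 1 (205 mg at t=0 h): 205·exp(−0.11552·44) = 1.271 mg/L
Dose 2 (280 mg at t=6 h): 280·exp(−0.11552·38) = 3.472 mg/L
Dose 3 (95 mg at t=12 h): 95·exp(−0.11552·32) = 2.356 mg/L
Dose 4 (185 mg at t=18 h): 185·exp(−0.11552·26) = 9.177 mg/L
Dose 5 (450 mg at t=24 h): 450·exp(−0.11552·20) = 44.646 mg/L
Dose 6 (180 mg at t=30 h): 180·exp(−0.11552·14) = 35.717 mg/L
Dose 7 (140 mg at t=36 h): 140·exp(−0.11552·8) = 55.559 mg/L
Dose 8 (345 mg at t=42 h): 345·exp(−0.11552·2) = 273.827 mg/L
C(44) = 1.271 + 3.472 + 2.356 + 9.177 + 44.646 + 35.717 + 55.559 + 273.827 = 426.025 mg/L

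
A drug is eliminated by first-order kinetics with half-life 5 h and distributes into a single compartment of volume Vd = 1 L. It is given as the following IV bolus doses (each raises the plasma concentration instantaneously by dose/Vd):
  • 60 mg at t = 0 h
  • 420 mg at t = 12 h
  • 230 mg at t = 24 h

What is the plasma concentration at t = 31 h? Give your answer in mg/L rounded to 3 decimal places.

k = ln 2 / 5 = 0.13863 per h
Dose 1 (60 mg at t=0 h): 60·exp(−0.13863·31) = 0.816 mg/L
Dose 2 (420 mg at t=12 h): 420·exp(−0.13863·19) = 30.153 mg/L
Dose 3 (230 mg at t=24 h): 230·exp(−0.13863·7) = 87.154 mg/L
C(31) = 0.816 + 30.153 + 87.154 = 118.123 mg/L

118.123 mg/L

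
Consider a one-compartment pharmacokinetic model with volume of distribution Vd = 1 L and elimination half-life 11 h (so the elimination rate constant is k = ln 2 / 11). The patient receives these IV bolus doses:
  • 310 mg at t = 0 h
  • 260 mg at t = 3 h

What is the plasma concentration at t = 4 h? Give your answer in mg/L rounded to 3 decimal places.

485.055 mg/L

k = ln 2 / 11 = 0.06301 per h
Dose 1 (310 mg at t=0 h): 310·exp(−0.06301·4) = 240.933 mg/L
Dose 2 (260 mg at t=3 h): 260·exp(−0.06301·1) = 244.122 mg/L
C(4) = 240.933 + 244.122 = 485.055 mg/L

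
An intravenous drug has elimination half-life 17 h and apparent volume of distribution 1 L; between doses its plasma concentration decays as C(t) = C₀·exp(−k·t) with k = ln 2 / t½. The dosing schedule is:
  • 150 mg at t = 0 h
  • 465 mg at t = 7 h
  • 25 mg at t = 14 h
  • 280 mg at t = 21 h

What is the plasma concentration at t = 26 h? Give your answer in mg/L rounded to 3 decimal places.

509.942 mg/L

k = ln 2 / 17 = 0.04077 per h
Dose 1 (150 mg at t=0 h): 150·exp(−0.04077·26) = 51.963 mg/L
Dose 2 (465 mg at t=7 h): 465·exp(−0.04077·19) = 214.293 mg/L
Dose 3 (25 mg at t=14 h): 25·exp(−0.04077·12) = 15.327 mg/L
Dose 4 (280 mg at t=21 h): 280·exp(−0.04077·5) = 228.360 mg/L
C(26) = 51.963 + 214.293 + 15.327 + 228.360 = 509.942 mg/L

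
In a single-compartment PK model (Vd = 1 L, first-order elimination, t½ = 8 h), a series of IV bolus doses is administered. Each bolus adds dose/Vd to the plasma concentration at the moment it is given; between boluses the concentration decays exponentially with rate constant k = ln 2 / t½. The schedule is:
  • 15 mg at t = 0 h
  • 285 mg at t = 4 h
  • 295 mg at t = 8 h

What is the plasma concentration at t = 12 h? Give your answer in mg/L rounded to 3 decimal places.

k = ln 2 / 8 = 0.08664 per h
Dose 1 (15 mg at t=0 h): 15·exp(−0.08664·12) = 5.303 mg/L
Dose 2 (285 mg at t=4 h): 285·exp(−0.08664·8) = 142.500 mg/L
Dose 3 (295 mg at t=8 h): 295·exp(−0.08664·4) = 208.597 mg/L
C(12) = 5.303 + 142.500 + 208.597 = 356.400 mg/L

356.400 mg/L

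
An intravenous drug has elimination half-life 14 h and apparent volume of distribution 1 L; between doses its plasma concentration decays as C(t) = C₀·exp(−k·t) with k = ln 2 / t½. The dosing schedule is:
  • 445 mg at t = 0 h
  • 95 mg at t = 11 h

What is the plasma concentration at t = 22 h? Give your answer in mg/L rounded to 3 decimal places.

k = ln 2 / 14 = 0.04951 per h
Dose 1 (445 mg at t=0 h): 445·exp(−0.04951·22) = 149.731 mg/L
Dose 2 (95 mg at t=11 h): 95·exp(−0.04951·11) = 55.106 mg/L
C(22) = 149.731 + 55.106 = 204.838 mg/L

204.838 mg/L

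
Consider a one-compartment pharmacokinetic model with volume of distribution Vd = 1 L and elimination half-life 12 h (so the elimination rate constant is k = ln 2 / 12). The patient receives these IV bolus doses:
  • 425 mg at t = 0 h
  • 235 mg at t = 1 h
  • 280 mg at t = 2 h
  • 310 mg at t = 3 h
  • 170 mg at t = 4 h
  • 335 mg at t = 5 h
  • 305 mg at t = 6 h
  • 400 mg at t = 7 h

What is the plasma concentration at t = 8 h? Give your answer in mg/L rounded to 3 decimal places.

1920.708 mg/L

k = ln 2 / 12 = 0.05776 per h
Dose 1 (425 mg at t=0 h): 425·exp(−0.05776·8) = 267.733 mg/L
Dose 2 (235 mg at t=1 h): 235·exp(−0.05776·7) = 156.844 mg/L
Dose 3 (280 mg at t=2 h): 280·exp(−0.05776·6) = 197.990 mg/L
Dose 4 (310 mg at t=3 h): 310·exp(−0.05776·5) = 232.238 mg/L
Dose 5 (170 mg at t=4 h): 170·exp(−0.05776·4) = 134.929 mg/L
Dose 6 (335 mg at t=5 h): 335·exp(−0.05776·3) = 281.700 mg/L
Dose 7 (305 mg at t=6 h): 305·exp(−0.05776·2) = 271.724 mg/L
Dose 8 (400 mg at t=7 h): 400·exp(−0.05776·1) = 377.550 mg/L
C(8) = 267.733 + 156.844 + 197.990 + 232.238 + 134.929 + 281.700 + 271.724 + 377.550 = 1920.708 mg/L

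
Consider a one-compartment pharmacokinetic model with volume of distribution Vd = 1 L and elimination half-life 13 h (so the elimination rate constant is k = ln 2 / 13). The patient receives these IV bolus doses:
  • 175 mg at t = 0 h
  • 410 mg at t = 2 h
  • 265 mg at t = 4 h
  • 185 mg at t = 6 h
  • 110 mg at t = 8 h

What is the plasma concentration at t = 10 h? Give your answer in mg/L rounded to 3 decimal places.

811.095 mg/L

k = ln 2 / 13 = 0.05332 per h
Dose 1 (175 mg at t=0 h): 175·exp(−0.05332·10) = 102.678 mg/L
Dose 2 (410 mg at t=2 h): 410·exp(−0.05332·8) = 267.630 mg/L
Dose 3 (265 mg at t=4 h): 265·exp(−0.05332·6) = 192.446 mg/L
Dose 4 (185 mg at t=6 h): 185·exp(−0.05332·4) = 149.468 mg/L
Dose 5 (110 mg at t=8 h): 110·exp(−0.05332·2) = 98.874 mg/L
C(10) = 102.678 + 267.630 + 192.446 + 149.468 + 98.874 = 811.095 mg/L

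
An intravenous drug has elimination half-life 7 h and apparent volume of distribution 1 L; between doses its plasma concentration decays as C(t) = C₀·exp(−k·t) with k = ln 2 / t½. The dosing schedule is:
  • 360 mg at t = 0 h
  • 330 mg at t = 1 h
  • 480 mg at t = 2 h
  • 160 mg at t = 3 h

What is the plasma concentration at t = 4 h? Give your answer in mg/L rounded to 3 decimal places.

1026.128 mg/L

k = ln 2 / 7 = 0.09902 per h
Dose 1 (360 mg at t=0 h): 360·exp(−0.09902·4) = 242.262 mg/L
Dose 2 (330 mg at t=1 h): 330·exp(−0.09902·3) = 245.189 mg/L
Dose 3 (480 mg at t=2 h): 480·exp(−0.09902·2) = 393.761 mg/L
Dose 4 (160 mg at t=3 h): 160·exp(−0.09902·1) = 144.916 mg/L
C(4) = 242.262 + 245.189 + 393.761 + 144.916 = 1026.128 mg/L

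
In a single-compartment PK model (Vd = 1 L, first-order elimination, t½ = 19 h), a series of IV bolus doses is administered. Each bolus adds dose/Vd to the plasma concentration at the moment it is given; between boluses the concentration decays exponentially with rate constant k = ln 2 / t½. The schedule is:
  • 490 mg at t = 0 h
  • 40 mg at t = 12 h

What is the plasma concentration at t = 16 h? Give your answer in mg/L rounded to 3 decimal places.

k = ln 2 / 19 = 0.03648 per h
Dose 1 (490 mg at t=0 h): 490·exp(−0.03648·16) = 273.336 mg/L
Dose 2 (40 mg at t=12 h): 40·exp(−0.03648·4) = 34.569 mg/L
C(16) = 273.336 + 34.569 = 307.905 mg/L

307.905 mg/L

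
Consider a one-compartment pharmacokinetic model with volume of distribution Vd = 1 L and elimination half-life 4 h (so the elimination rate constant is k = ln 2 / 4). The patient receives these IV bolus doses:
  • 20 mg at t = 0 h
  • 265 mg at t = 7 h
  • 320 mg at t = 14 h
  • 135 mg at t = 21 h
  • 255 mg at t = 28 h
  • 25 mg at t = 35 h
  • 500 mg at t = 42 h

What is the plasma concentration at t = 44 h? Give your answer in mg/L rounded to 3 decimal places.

k = ln 2 / 4 = 0.17329 per h
Dose 1 (20 mg at t=0 h): 20·exp(−0.17329·44) = 0.010 mg/L
Dose 2 (265 mg at t=7 h): 265·exp(−0.17329·37) = 0.435 mg/L
Dose 3 (320 mg at t=14 h): 320·exp(−0.17329·30) = 1.768 mg/L
Dose 4 (135 mg at t=21 h): 135·exp(−0.17329·23) = 2.508 mg/L
Dose 5 (255 mg at t=28 h): 255·exp(−0.17329·16) = 15.938 mg/L
Dose 6 (25 mg at t=35 h): 25·exp(−0.17329·9) = 5.256 mg/L
Dose 7 (500 mg at t=42 h): 500·exp(−0.17329·2) = 353.553 mg/L
C(44) = 0.010 + 0.435 + 1.768 + 2.508 + 15.938 + 5.256 + 353.553 = 379.468 mg/L

379.468 mg/L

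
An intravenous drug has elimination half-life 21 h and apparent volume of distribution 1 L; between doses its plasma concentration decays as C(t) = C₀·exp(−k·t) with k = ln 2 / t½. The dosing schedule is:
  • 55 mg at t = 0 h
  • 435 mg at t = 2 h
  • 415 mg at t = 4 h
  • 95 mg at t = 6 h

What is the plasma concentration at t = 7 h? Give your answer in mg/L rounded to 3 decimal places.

k = ln 2 / 21 = 0.03301 per h
Dose 1 (55 mg at t=0 h): 55·exp(−0.03301·7) = 43.654 mg/L
Dose 2 (435 mg at t=2 h): 435·exp(−0.03301·5) = 368.821 mg/L
Dose 3 (415 mg at t=4 h): 415·exp(−0.03301·3) = 375.875 mg/L
Dose 4 (95 mg at t=6 h): 95·exp(−0.03301·1) = 91.916 mg/L
C(7) = 43.654 + 368.821 + 375.875 + 91.916 = 880.265 mg/L

880.265 mg/L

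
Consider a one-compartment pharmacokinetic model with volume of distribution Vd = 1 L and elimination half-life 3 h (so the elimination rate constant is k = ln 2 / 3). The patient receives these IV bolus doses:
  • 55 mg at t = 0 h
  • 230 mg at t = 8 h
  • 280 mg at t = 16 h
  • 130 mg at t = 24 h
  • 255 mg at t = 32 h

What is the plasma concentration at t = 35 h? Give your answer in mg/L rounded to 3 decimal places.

k = ln 2 / 3 = 0.23105 per h
Dose 1 (55 mg at t=0 h): 55·exp(−0.23105·35) = 0.017 mg/L
Dose 2 (230 mg at t=8 h): 230·exp(−0.23105·27) = 0.449 mg/L
Dose 3 (280 mg at t=16 h): 280·exp(−0.23105·19) = 3.472 mg/L
Dose 4 (130 mg at t=24 h): 130·exp(−0.23105·11) = 10.237 mg/L
Dose 5 (255 mg at t=32 h): 255·exp(−0.23105·3) = 127.500 mg/L
C(35) = 0.017 + 0.449 + 3.472 + 10.237 + 127.500 = 141.675 mg/L

141.675 mg/L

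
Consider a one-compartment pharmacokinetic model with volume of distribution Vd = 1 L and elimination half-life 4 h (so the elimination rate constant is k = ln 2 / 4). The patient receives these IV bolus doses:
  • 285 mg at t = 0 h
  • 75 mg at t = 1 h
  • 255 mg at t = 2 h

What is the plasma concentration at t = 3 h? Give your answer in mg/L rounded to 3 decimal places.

k = ln 2 / 4 = 0.17329 per h
Dose 1 (285 mg at t=0 h): 285·exp(−0.17329·3) = 169.462 mg/L
Dose 2 (75 mg at t=1 h): 75·exp(−0.17329·2) = 53.033 mg/L
Dose 3 (255 mg at t=2 h): 255·exp(−0.17329·1) = 214.429 mg/L
C(3) = 169.462 + 53.033 + 214.429 = 436.924 mg/L

436.924 mg/L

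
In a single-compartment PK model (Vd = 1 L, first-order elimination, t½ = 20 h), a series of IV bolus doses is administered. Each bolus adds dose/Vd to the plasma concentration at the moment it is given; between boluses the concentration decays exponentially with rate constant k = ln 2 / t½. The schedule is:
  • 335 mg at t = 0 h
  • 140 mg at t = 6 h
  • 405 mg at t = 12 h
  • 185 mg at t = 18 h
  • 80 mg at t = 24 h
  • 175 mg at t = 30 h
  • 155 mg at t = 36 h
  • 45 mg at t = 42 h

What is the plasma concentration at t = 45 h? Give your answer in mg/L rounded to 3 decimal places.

k = ln 2 / 20 = 0.03466 per h
Dose 1 (335 mg at t=0 h): 335·exp(−0.03466·45) = 70.425 mg/L
Dose 2 (140 mg at t=6 h): 140·exp(−0.03466·39) = 36.234 mg/L
Dose 3 (405 mg at t=12 h): 405·exp(−0.03466·33) = 129.049 mg/L
Dose 4 (185 mg at t=18 h): 185·exp(−0.03466·27) = 72.574 mg/L
Dose 5 (80 mg at t=24 h): 80·exp(−0.03466·21) = 38.637 mg/L
Dose 6 (175 mg at t=30 h): 175·exp(−0.03466·15) = 104.056 mg/L
Dose 7 (155 mg at t=36 h): 155·exp(−0.03466·9) = 113.467 mg/L
Dose 8 (45 mg at t=42 h): 45·exp(−0.03466·3) = 40.556 mg/L
C(45) = 70.425 + 36.234 + 129.049 + 72.574 + 38.637 + 104.056 + 113.467 + 40.556 = 604.999 mg/L

604.999 mg/L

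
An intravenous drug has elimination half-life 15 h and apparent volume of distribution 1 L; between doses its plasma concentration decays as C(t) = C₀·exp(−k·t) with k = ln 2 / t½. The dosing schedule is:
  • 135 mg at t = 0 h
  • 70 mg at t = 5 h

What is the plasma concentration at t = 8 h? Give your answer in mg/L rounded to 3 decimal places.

154.218 mg/L

k = ln 2 / 15 = 0.04621 per h
Dose 1 (135 mg at t=0 h): 135·exp(−0.04621·8) = 93.279 mg/L
Dose 2 (70 mg at t=5 h): 70·exp(−0.04621·3) = 60.939 mg/L
C(8) = 93.279 + 60.939 = 154.218 mg/L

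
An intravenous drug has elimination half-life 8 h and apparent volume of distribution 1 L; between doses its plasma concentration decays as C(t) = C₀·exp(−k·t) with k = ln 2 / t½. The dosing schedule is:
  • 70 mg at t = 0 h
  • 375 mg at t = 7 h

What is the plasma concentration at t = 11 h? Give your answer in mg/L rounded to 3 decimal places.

292.154 mg/L

k = ln 2 / 8 = 0.08664 per h
Dose 1 (70 mg at t=0 h): 70·exp(−0.08664·11) = 26.989 mg/L
Dose 2 (375 mg at t=7 h): 375·exp(−0.08664·4) = 265.165 mg/L
C(11) = 26.989 + 265.165 = 292.154 mg/L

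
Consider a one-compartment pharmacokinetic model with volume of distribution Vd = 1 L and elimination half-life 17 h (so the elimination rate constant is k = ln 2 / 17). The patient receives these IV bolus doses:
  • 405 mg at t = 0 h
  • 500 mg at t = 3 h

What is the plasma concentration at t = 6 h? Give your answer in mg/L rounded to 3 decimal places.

k = ln 2 / 17 = 0.04077 per h
Dose 1 (405 mg at t=0 h): 405·exp(−0.04077·6) = 317.109 mg/L
Dose 2 (500 mg at t=3 h): 500·exp(−0.04077·3) = 442.433 mg/L
C(6) = 317.109 + 442.433 = 759.542 mg/L

759.542 mg/L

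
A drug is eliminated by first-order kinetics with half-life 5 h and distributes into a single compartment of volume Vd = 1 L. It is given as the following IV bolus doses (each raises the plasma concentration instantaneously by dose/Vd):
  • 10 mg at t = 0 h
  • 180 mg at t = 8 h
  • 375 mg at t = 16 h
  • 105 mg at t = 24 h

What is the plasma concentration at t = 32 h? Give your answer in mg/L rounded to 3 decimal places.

82.024 mg/L

k = ln 2 / 5 = 0.13863 per h
Dose 1 (10 mg at t=0 h): 10·exp(−0.13863·32) = 0.118 mg/L
Dose 2 (180 mg at t=8 h): 180·exp(−0.13863·24) = 6.461 mg/L
Dose 3 (375 mg at t=16 h): 375·exp(−0.13863·16) = 40.807 mg/L
Dose 4 (105 mg at t=24 h): 105·exp(−0.13863·8) = 34.637 mg/L
C(32) = 0.118 + 6.461 + 40.807 + 34.637 = 82.024 mg/L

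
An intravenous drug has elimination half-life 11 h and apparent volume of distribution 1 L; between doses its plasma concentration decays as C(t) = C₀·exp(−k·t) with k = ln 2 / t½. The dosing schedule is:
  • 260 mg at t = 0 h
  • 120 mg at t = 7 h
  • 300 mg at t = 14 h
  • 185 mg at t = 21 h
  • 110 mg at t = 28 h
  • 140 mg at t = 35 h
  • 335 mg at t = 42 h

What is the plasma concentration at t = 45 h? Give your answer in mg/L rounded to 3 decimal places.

499.049 mg/L

k = ln 2 / 11 = 0.06301 per h
Dose 1 (260 mg at t=0 h): 260·exp(−0.06301·45) = 15.258 mg/L
Dose 2 (120 mg at t=7 h): 120·exp(−0.06301·38) = 10.946 mg/L
Dose 3 (300 mg at t=14 h): 300·exp(−0.06301·31) = 42.537 mg/L
Dose 4 (185 mg at t=21 h): 185·exp(−0.06301·24) = 40.774 mg/L
Dose 5 (110 mg at t=28 h): 110·exp(−0.06301·17) = 37.685 mg/L
Dose 6 (140 mg at t=35 h): 140·exp(−0.06301·10) = 74.553 mg/L
Dose 7 (335 mg at t=42 h): 335·exp(−0.06301·3) = 277.297 mg/L
C(45) = 15.258 + 10.946 + 42.537 + 40.774 + 37.685 + 74.553 + 277.297 = 499.049 mg/L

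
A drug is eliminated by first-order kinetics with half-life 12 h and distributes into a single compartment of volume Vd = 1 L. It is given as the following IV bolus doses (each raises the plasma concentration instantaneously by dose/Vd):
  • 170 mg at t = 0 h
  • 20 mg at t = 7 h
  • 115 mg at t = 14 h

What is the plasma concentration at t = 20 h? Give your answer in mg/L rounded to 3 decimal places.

144.303 mg/L

k = ln 2 / 12 = 0.05776 per h
Dose 1 (170 mg at t=0 h): 170·exp(−0.05776·20) = 53.547 mg/L
Dose 2 (20 mg at t=7 h): 20·exp(−0.05776·13) = 9.439 mg/L
Dose 3 (115 mg at t=14 h): 115·exp(−0.05776·6) = 81.317 mg/L
C(20) = 53.547 + 9.439 + 81.317 = 144.303 mg/L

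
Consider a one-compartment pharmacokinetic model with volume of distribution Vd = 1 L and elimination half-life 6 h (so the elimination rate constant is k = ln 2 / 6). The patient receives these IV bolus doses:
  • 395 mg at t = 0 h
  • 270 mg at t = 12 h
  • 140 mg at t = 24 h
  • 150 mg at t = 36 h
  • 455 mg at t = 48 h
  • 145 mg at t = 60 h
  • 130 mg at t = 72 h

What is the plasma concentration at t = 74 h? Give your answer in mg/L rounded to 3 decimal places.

157.104 mg/L

k = ln 2 / 6 = 0.11552 per h
Dose 1 (395 mg at t=0 h): 395·exp(−0.11552·74) = 0.077 mg/L
Dose 2 (270 mg at t=12 h): 270·exp(−0.11552·62) = 0.209 mg/L
Dose 3 (140 mg at t=24 h): 140·exp(−0.11552·50) = 0.434 mg/L
Dose 4 (150 mg at t=36 h): 150·exp(−0.11552·38) = 1.860 mg/L
Dose 5 (455 mg at t=48 h): 455·exp(−0.11552·26) = 22.571 mg/L
Dose 6 (145 mg at t=60 h): 145·exp(−0.11552·14) = 28.772 mg/L
Dose 7 (130 mg at t=72 h): 130·exp(−0.11552·2) = 103.181 mg/L
C(74) = 0.077 + 0.209 + 0.434 + 1.860 + 22.571 + 28.772 + 103.181 = 157.104 mg/L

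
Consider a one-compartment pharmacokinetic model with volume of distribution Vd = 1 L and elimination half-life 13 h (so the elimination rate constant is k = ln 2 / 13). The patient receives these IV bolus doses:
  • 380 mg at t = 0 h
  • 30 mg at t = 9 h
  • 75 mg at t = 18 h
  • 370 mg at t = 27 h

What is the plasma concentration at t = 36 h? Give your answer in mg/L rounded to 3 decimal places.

320.554 mg/L

k = ln 2 / 13 = 0.05332 per h
Dose 1 (380 mg at t=0 h): 380·exp(−0.05332·36) = 55.739 mg/L
Dose 2 (30 mg at t=9 h): 30·exp(−0.05332·27) = 7.111 mg/L
Dose 3 (75 mg at t=18 h): 75·exp(−0.05332·18) = 28.724 mg/L
Dose 4 (370 mg at t=27 h): 370·exp(−0.05332·9) = 228.979 mg/L
C(36) = 55.739 + 7.111 + 28.724 + 228.979 = 320.554 mg/L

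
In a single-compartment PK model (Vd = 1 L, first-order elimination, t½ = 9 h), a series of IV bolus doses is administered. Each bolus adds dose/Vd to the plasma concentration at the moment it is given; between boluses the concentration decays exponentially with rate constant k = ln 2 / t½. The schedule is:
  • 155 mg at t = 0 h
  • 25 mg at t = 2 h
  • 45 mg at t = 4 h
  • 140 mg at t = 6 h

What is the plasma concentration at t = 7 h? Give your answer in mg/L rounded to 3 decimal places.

k = ln 2 / 9 = 0.07702 per h
Dose 1 (155 mg at t=0 h): 155·exp(−0.07702·7) = 90.406 mg/L
Dose 2 (25 mg at t=2 h): 25·exp(−0.07702·5) = 17.010 mg/L
Dose 3 (45 mg at t=4 h): 45·exp(−0.07702·3) = 35.717 mg/L
Dose 4 (140 mg at t=6 h): 140·exp(−0.07702·1) = 129.622 mg/L
C(7) = 90.406 + 17.010 + 35.717 + 129.622 = 272.755 mg/L

272.755 mg/L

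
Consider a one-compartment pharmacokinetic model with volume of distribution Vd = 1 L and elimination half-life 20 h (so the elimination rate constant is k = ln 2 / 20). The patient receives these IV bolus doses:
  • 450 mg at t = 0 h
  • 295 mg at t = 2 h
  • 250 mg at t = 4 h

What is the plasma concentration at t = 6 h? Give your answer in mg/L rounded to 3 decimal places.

855.584 mg/L

k = ln 2 / 20 = 0.03466 per h
Dose 1 (450 mg at t=0 h): 450·exp(−0.03466·6) = 365.514 mg/L
Dose 2 (295 mg at t=2 h): 295·exp(−0.03466·4) = 256.812 mg/L
Dose 3 (250 mg at t=4 h): 250·exp(−0.03466·2) = 233.258 mg/L
C(6) = 365.514 + 256.812 + 233.258 = 855.584 mg/L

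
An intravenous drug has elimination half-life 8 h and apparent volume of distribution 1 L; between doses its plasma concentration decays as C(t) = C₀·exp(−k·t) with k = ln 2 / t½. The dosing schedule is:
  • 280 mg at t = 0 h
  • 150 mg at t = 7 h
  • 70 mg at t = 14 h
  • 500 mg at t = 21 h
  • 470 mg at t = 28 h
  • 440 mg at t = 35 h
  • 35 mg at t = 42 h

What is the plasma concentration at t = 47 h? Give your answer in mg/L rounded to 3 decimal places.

k = ln 2 / 8 = 0.08664 per h
Dose 1 (280 mg at t=0 h): 280·exp(−0.08664·47) = 4.771 mg/L
Dose 2 (150 mg at t=7 h): 150·exp(−0.08664·40) = 4.688 mg/L
Dose 3 (70 mg at t=14 h): 70·exp(−0.08664·33) = 4.012 mg/L
Dose 4 (500 mg at t=21 h): 500·exp(−0.08664·26) = 52.556 mg/L
Dose 5 (470 mg at t=28 h): 470·exp(−0.08664·19) = 90.605 mg/L
Dose 6 (440 mg at t=35 h): 440·exp(−0.08664·12) = 155.563 mg/L
Dose 7 (35 mg at t=42 h): 35·exp(−0.08664·5) = 22.695 mg/L
C(47) = 4.771 + 4.688 + 4.012 + 52.556 + 90.605 + 155.563 + 22.695 = 334.889 mg/L

334.889 mg/L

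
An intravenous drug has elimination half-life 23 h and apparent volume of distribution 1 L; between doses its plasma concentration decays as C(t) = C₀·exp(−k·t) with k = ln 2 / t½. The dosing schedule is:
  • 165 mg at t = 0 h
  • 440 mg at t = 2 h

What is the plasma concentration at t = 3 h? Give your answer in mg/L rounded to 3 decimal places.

k = ln 2 / 23 = 0.03014 per h
Dose 1 (165 mg at t=0 h): 165·exp(−0.03014·3) = 150.737 mg/L
Dose 2 (440 mg at t=2 h): 440·exp(−0.03014·1) = 426.938 mg/L
C(3) = 150.737 + 426.938 = 577.674 mg/L

577.674 mg/L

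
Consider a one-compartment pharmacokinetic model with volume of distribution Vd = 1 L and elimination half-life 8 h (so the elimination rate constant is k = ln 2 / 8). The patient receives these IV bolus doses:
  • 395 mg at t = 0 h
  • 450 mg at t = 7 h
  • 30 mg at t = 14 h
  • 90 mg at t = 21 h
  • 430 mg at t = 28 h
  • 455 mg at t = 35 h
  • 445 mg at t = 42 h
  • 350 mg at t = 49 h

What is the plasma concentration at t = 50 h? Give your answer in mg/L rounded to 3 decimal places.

756.071 mg/L

k = ln 2 / 8 = 0.08664 per h
Dose 1 (395 mg at t=0 h): 395·exp(−0.08664·50) = 5.190 mg/L
Dose 2 (450 mg at t=7 h): 450·exp(−0.08664·43) = 10.844 mg/L
Dose 3 (30 mg at t=14 h): 30·exp(−0.08664·36) = 1.326 mg/L
Dose 4 (90 mg at t=21 h): 90·exp(−0.08664·29) = 7.295 mg/L
Dose 5 (430 mg at t=28 h): 430·exp(−0.08664·22) = 63.920 mg/L
Dose 6 (455 mg at t=35 h): 455·exp(−0.08664·15) = 124.045 mg/L
Dose 7 (445 mg at t=42 h): 445·exp(−0.08664·8) = 222.500 mg/L
Dose 8 (350 mg at t=49 h): 350·exp(−0.08664·1) = 320.951 mg/L
C(50) = 5.190 + 10.844 + 1.326 + 7.295 + 63.920 + 124.045 + 222.500 + 320.951 = 756.071 mg/L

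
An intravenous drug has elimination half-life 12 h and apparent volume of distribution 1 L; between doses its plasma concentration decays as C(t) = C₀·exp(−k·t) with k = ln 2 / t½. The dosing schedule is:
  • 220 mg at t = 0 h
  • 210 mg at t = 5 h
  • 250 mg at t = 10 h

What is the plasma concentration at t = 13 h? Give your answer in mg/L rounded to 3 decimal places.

446.342 mg/L

k = ln 2 / 12 = 0.05776 per h
Dose 1 (220 mg at t=0 h): 220·exp(−0.05776·13) = 103.826 mg/L
Dose 2 (210 mg at t=5 h): 210·exp(−0.05776·8) = 132.292 mg/L
Dose 3 (250 mg at t=10 h): 250·exp(−0.05776·3) = 210.224 mg/L
C(13) = 103.826 + 132.292 + 210.224 = 446.342 mg/L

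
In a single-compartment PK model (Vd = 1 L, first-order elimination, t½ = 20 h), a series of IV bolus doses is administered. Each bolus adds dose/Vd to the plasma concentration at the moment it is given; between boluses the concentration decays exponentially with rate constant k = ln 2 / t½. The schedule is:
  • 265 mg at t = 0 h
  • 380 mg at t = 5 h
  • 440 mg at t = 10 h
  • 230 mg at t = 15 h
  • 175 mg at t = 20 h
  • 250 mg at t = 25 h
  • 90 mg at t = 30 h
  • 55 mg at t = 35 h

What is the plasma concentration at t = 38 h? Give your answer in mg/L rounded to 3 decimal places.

833.337 mg/L

k = ln 2 / 20 = 0.03466 per h
Dose 1 (265 mg at t=0 h): 265·exp(−0.03466·38) = 71.005 mg/L
Dose 2 (380 mg at t=5 h): 380·exp(−0.03466·33) = 121.083 mg/L
Dose 3 (440 mg at t=10 h): 440·exp(−0.03466·28) = 166.729 mg/L
Dose 4 (230 mg at t=15 h): 230·exp(−0.03466·23) = 103.644 mg/L
Dose 5 (175 mg at t=20 h): 175·exp(−0.03466·18) = 93.780 mg/L
Dose 6 (250 mg at t=25 h): 250·exp(−0.03466·13) = 159.320 mg/L
Dose 7 (90 mg at t=30 h): 90·exp(−0.03466·8) = 68.207 mg/L
Dose 8 (55 mg at t=35 h): 55·exp(−0.03466·3) = 49.569 mg/L
C(38) = 71.005 + 121.083 + 166.729 + 103.644 + 93.780 + 159.320 + 68.207 + 49.569 = 833.337 mg/L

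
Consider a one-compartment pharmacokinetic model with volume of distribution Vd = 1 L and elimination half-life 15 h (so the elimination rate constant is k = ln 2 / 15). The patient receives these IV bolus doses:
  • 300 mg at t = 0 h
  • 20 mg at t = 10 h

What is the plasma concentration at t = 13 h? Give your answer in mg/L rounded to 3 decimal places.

181.935 mg/L

k = ln 2 / 15 = 0.04621 per h
Dose 1 (300 mg at t=0 h): 300·exp(−0.04621·13) = 164.524 mg/L
Dose 2 (20 mg at t=10 h): 20·exp(−0.04621·3) = 17.411 mg/L
C(13) = 164.524 + 17.411 = 181.935 mg/L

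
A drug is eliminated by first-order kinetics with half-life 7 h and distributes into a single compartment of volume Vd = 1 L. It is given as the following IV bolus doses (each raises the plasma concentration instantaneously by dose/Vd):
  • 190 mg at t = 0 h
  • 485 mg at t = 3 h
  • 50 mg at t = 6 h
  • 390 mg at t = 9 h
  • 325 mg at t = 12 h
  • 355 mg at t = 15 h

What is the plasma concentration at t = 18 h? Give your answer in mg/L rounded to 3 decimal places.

760.166 mg/L

k = ln 2 / 7 = 0.09902 per h
Dose 1 (190 mg at t=0 h): 190·exp(−0.09902·18) = 31.965 mg/L
Dose 2 (485 mg at t=3 h): 485·exp(−0.09902·15) = 109.819 mg/L
Dose 3 (50 mg at t=6 h): 50·exp(−0.09902·12) = 15.238 mg/L
Dose 4 (390 mg at t=9 h): 390·exp(−0.09902·9) = 159.965 mg/L
Dose 5 (325 mg at t=12 h): 325·exp(−0.09902·6) = 179.415 mg/L
Dose 6 (355 mg at t=15 h): 355·exp(−0.09902·3) = 263.764 mg/L
C(18) = 31.965 + 109.819 + 15.238 + 159.965 + 179.415 + 263.764 = 760.166 mg/L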